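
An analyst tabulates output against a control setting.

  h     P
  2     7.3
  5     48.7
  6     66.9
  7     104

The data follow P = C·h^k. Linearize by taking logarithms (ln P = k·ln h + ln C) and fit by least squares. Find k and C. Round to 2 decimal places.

Taking logs, ln P = k·ln h + ln C, so regress ln P on ln h.
Over the data: Σln h = 6.0403, Σ(ln h)² = 10.0677, Σln P = 14.7211, Σln h·ln P = 24.2003.
Normal system: [[10.0677, 6.0403]; [6.0403, 4]]·[k, ln C]ᵀ = [24.2003, 14.7211]ᵀ.
Solving (det = 3.7862): k = 2.08176, ln C = 0.53670, so C = exp(0.53670) = 1.71035.

k = 2.08, C = 1.71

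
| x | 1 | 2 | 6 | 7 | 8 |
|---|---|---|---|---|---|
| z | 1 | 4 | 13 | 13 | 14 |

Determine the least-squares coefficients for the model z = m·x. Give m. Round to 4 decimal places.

Normal-equation sums: Σx·x = 154.
For Aᵀz: Σx·z = 290.
m = 290/154 = 1.88312.

m = 1.8831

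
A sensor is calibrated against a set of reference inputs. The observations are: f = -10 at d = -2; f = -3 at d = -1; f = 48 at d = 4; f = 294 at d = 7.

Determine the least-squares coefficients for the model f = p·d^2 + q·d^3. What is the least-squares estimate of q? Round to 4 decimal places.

Normal-equation sums: Σd^2·d^2 = 2674, Σd^2·d^3 = 17798, Σd^3·d^3 = 121810.
And Σd^2·f = 15131, Σd^3·f = 103997.
Normal equations: [[2674, 17798]; [17798, 121810]]·[p, q]ᵀ = [15131, 103997]ᵀ.
det = 2674·121810 − 17798² = 8951136.
p = (15131·121810 − 17798·103997)/8951136 = -978937/1118892; q = (2674·103997 − 17798·15131)/8951136 = 1098305/1118892.

q = 0.9816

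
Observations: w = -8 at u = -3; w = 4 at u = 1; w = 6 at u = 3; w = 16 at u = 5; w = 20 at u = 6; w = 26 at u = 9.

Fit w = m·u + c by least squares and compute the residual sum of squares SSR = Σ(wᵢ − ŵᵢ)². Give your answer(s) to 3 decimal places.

SSR = 16.350

Sums needed: Σu·u = 161, Σu = 21, Σ1 = 6.
For Aᵀw: Σu·w = 480, Σw = 64.
Eliminating c: 6·(row 1) − 21·(row 2) gives 525·m = 6·480 − 21·64 = 1536, so m = 512/175.
Then c = (64 − 21·(512/175))/6 = 32/75.
Residuals: 184/525, 68/105, -1682/525, 496/525, 212/105, -398/525; SSR = 8584/525.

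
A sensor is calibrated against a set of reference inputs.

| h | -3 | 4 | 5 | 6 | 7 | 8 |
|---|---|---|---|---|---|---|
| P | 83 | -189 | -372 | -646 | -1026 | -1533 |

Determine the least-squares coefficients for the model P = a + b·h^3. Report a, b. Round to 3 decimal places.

Normal-equation sums: Σ1 = 6, Σh^3 = 1233, Σh^3·h^3 = 446899.
Moment sums: ΣP = -3683, Σh^3·P = -1337187.
So MᵀM·[a, b]ᵀ = MᵀP: [[6, 1233]; [1233, 446899]]·[a, b]ᵀ = [-3683, -1337187]ᵀ.
det = 6·446899 − 1233² = 1161105.
a = ((-3683)·446899 − 1233·(-1337187))/1161105 = 2822554/1161105; b = (6·(-1337187) − 1233·(-3683))/1161105 = -1160661/387035.

a = 2.431, b = -2.999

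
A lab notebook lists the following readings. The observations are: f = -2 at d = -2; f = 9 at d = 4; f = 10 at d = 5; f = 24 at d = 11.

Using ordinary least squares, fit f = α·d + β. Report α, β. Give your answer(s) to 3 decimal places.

From the data, Σd·d = 166, Σd = 18, Σ1 = 4.
And Σd·f = 354, Σf = 41.
Determinant 166·4 − 18² = 340.
α = (354·4 − 18·41)/340 = 339/170; β = (166·41 − 18·354)/340 = 217/170.

α = 1.994, β = 1.276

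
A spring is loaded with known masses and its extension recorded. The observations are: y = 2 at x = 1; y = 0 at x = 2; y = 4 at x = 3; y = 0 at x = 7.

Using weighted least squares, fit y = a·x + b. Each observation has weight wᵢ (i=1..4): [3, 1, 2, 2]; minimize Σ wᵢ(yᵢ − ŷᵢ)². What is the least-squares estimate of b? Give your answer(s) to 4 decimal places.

The normal system AᵀWA·[a, b]ᵀ = AᵀWy is [[123, 25]; [25, 8]]·[a, b]ᵀ = [30, 14]ᵀ.
Δ = 123·8 − 25² = 359.
a = (30·8 − 25·14)/359 = -110/359; b = (123·14 − 25·30)/359 = 972/359.

b = 2.7075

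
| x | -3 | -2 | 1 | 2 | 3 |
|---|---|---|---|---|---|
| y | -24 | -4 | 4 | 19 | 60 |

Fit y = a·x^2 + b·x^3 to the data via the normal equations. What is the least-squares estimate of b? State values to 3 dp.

Sums needed: Σx^2·x^2 = 195, Σx^2·x^3 = 1, Σx^3·x^3 = 1587.
For Aᵀy: Σx^2·y = 388, Σx^3·y = 2456.
So AᵀA·[a, b]ᵀ = Aᵀy: [[195, 1]; [1, 1587]]·[a, b]ᵀ = [388, 2456]ᵀ.
Δ = 195·1587 − 1² = 309464.
a = (388·1587 − 1·2456)/309464 = 153325/77366; b = (195·2456 − 1·388)/309464 = 119633/77366.

b = 1.546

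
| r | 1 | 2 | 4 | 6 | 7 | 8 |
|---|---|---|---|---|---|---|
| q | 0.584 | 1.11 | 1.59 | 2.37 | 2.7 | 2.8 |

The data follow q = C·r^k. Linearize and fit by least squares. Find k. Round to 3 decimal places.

Linearized form: ln q = k·ln r + ln C. From the 6 transformed points,
Sums: Σln r = 7.8966, Σ(ln r)² = 13.7233, Σln q = 2.9160, Σln r·ln q = 6.3351.
Normal system: [[13.7233, 7.8966]; [7.8966, 6]]·[k, ln C]ᵀ = [6.3351, 2.9160]ᵀ.
Slope k = (n·Σln r·ln q − Σln r·Σln q)/(n·Σ(ln r)² − (Σln r)²) = (6·6.3351 − 7.8966·2.9160)/19.9843 = 0.74980; ln C = (Σln q − k·Σln r)/n = -0.50081.

k = 0.750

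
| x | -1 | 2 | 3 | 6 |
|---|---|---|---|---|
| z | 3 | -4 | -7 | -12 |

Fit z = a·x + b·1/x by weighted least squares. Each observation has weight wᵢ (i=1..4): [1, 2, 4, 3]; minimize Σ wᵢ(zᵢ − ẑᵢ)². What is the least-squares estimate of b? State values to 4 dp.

Forming MᵀWM = [[153, 10]; [10, 73/36]] and MᵀWz = [-319, -67/3]ᵀ gives MᵀWM·[a, b]ᵀ = MᵀWz.
Eliminating b: (73/36)·(row 1) − 10·(row 2) gives (841/4)·a = (73/36)·(-319) − 10·(-67/3) = -15247/36, so a = -15247/7569.
Then b = ((-67/3) − 10·(-15247/7569))/(73/36) = -908/841.

b = -1.0797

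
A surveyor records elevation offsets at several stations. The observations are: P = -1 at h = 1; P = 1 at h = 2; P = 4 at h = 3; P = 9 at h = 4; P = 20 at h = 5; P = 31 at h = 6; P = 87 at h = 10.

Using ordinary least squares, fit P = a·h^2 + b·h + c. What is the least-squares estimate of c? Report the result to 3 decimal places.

XᵀX·[a, b, c]ᵀ = XᵀP reads: 12275·a + 1441·b + 191·c = 10499;  1441·a + 191·b + 31·c = 1205;  191·a + 31·b + 7·c = 151.
(Σh^2·h^2 = 12275, Σh^2·h = 1441, Σh^2 = 191, Σh·h = 191, Σh = 31, Σ1 = 7, Σh^2·P = 10499, Σh·P = 1205, ΣP = 151.)
Solving the 3×3 system (Gaussian elimination) gives a = 41071/44121, b = -14552/44121, c = -4974/2101.

c = -2.367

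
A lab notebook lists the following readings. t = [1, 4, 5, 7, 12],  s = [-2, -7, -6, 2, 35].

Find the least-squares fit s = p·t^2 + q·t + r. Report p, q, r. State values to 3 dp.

From the data, Σt^2·t^2 = 24019, Σt^2·t = 2261, Σt^2 = 235, Σt·t = 235, Σt = 29, Σ1 = 5.
For Xᵀs: Σt^2·s = 4874, Σt·s = 374, Σs = 22.
So XᵀX·[p, q, r]ᵀ = Xᵀs: [[24019, 2261, 235]; [2261, 235, 29]; [235, 29, 5]]·[p, q, r]ᵀ = [4874, 374, 22]ᵀ.
Inverting the 3×3 Gram matrix, [p, q, r]ᵀ = [11014/18831, -78602/18831, 7030/6277]ᵀ.

p = 0.585, q = -4.174, r = 1.120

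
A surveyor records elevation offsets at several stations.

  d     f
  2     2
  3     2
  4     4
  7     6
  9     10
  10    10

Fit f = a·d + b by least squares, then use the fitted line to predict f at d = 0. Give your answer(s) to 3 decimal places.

f̂ = -0.681

Forming AᵀA = [[259, 35]; [35, 6]] and Aᵀf = [258, 34]ᵀ gives AᵀA·[a, b]ᵀ = Aᵀf.
Determinant 259·6 − 35² = 329.
a = (258·6 − 35·34)/329 = 358/329; b = (259·34 − 35·258)/329 = -32/47.
At d = 0: f̂ = (358/329)·(0) + (-32/47)·(1) = -32/47.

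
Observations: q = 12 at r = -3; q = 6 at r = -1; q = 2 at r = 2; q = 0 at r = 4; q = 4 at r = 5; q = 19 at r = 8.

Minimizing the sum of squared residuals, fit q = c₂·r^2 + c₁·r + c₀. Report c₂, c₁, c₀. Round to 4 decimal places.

The normal system XᵀX·[c₂, c₁, c₀]ᵀ = Xᵀq is [[5075, 681, 119]; [681, 119, 15]; [119, 15, 6]]·[c₂, c₁, c₀]ᵀ = [1438, 134, 43]ᵀ.
Solving the 3×3 system (Gaussian elimination) gives c₂ = 22517/44512, c₁ = -7037/3424, c₀ = 50559/22256.

c₂ = 0.5059, c₁ = -2.0552, c₀ = 2.2717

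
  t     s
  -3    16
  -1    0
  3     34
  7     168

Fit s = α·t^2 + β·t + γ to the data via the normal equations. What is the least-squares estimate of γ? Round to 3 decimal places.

γ = -1.344

Forming AᵀA = [[2564, 342, 68]; [342, 68, 6]; [68, 6, 4]] and Aᵀs = [8682, 1230, 218]ᵀ gives AᵀA·[α, β, γ]ᵀ = Aᵀs.
Solving the 3×3 system (Gaussian elimination) gives α = 1201/398, β = 603/199, γ = -535/398.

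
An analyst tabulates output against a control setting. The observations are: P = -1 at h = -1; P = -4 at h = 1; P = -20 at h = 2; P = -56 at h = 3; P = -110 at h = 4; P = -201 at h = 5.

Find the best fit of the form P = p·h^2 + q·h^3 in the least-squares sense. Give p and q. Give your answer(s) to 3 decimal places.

Sums needed: Σh^2·h^2 = 980, Σh^2·h^3 = 4424, Σh^3·h^3 = 20516.
Right-hand side: Σh^2·P = -7374, Σh^3·P = -33840.
XᵀX·[p, q]ᵀ = XᵀP becomes [[980, 4424]; [4424, 20516]]·[p, q]ᵀ = [-7374, -33840]ᵀ.
Δ = 980·20516 − 4424² = 533904.
p = ((-7374)·20516 − 4424·(-33840))/533904 = -65701/22246; q = (980·(-33840) − 4424·(-7374))/533904 = -1609/1589.

p = -2.953, q = -1.013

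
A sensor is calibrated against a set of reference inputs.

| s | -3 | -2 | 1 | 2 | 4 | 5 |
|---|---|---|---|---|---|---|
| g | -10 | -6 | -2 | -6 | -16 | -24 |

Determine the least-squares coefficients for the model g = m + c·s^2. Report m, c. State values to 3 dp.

m = -1.975, c = -0.884

Setting ∂/∂m … = 0 gives: 6·m + 59·c = -64;  59·m + 995·c = -996.
(Σ1 = 6, Σs^2 = 59, Σs^2·s^2 = 995, Σg = -64, Σs^2·g = -996.)
Eliminating c: 995·(row 1) − 59·(row 2) gives 2489·m = 995·(-64) − 59·(-996) = -4916, so m = -4916/2489.
Then c = ((-996) − 59·(-4916/2489))/995 = -2200/2489.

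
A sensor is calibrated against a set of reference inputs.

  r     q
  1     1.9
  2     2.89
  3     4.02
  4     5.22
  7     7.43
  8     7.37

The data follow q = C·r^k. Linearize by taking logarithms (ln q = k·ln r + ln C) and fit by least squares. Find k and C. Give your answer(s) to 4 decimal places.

k = 0.6857, C = 1.8872

Linearized form: ln q = k·ln r + ln C. From the 6 transformed points,
Σln r = 7.2034, Σ(ln r)² = 11.7199, Σln q = 8.7498, Σln r·ln q = 12.6110.
Equations: 11.7199·k + 7.2034·ln C = 12.6110;  7.2034·k + 6·ln C = 8.7498.
Δ = 11.7199·6 − (7.2034)² = 18.4301; k = (12.6110·6 − 7.2034·8.7498)/18.4301 = 0.68570, ln C = (11.7199·8.7498 − 7.2034·12.6110)/18.4301 = 0.63508, so C = exp(0.63508) = 1.88716.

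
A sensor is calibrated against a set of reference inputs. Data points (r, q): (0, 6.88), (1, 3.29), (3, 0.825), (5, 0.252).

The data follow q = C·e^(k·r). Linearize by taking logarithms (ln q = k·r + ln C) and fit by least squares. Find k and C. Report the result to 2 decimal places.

Taking logs, ln q = k·r + ln C, so regress ln q on r.
AᵀA = [[35.0000, 9.0000]; [9.0000, 4]], rhs = [-6.2779, 1.5488]ᵀ  (here Σr = 9.0000, Σ(r)² = 35.0000, Σln q = 1.5488, Σr·ln q = -6.2779).
Slope k = (n·Σr·ln q − Σr·Σln q)/(n·Σ(r)² − (Σr)²) = (4·-6.2779 − 9.0000·1.5488)/59.0000 = -0.66188; ln C = (Σln q − k·Σr)/n = 1.87642, so C = exp(1.87642) = 6.53011.

k = -0.66, C = 6.53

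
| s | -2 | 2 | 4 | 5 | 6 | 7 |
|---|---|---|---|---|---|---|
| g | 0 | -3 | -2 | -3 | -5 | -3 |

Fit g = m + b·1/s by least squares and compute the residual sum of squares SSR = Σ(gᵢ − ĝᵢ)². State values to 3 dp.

SSR = 7.251

The normal system AᵀA·[m, b]ᵀ = Aᵀg is [[6, 319/420]; [319/420, 114781/176400]]·[m, b]ᵀ = [-16, -811/210]ᵀ.
det = 6·(114781/176400) − (319/420)² = 23477/7056.
m = ((-16)·(114781/176400) − (319/420)·(-811/210))/(23477/7056) = -1319078/586925; b = (6·(-811/210) − (319/420)·(-16))/(23477/7056) = -388752/117385.
Residuals: 347198/586925, 530183/586925, 631168/586925, -10589/117385, -1291587/586925, -164017/586925; SSR = 4255936/586925.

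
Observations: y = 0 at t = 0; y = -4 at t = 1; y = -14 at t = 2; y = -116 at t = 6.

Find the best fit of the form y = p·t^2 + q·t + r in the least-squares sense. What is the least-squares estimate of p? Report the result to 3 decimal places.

The normal system XᵀX·[p, q, r]ᵀ = Xᵀy is [[1313, 225, 41]; [225, 41, 9]; [41, 9, 4]]·[p, q, r]ᵀ = [-4236, -728, -134]ᵀ.
Solving the 3×3 system (Gaussian elimination) gives p = -2779/902, q = -761/902, r = -10/451.

p = -3.081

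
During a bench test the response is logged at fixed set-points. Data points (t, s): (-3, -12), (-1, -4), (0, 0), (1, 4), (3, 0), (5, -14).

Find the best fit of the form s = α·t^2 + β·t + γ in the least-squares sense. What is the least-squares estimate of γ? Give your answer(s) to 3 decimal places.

Setting ∂/∂α … = 0 gives: 789·α + 125·β + 45·γ = -458;  125·α + 45·β + 5·γ = -26;  45·α + 5·β + 6·γ = -26.
Inverting the 3×3 Gram matrix, [α, β, γ]ᵀ = [-74/77, 752/385, 96/77]ᵀ.

γ = 1.247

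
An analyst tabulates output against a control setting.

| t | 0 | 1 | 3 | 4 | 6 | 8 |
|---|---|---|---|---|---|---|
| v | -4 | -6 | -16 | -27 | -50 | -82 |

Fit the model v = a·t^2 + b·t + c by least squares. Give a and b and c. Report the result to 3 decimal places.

The normal equations are: 5730·a + 820·b + 126·c = -7630;  820·a + 126·b + 22·c = -1118;  126·a + 22·b + 6·c = -185.
(Σt^2·t^2 = 5730, Σt^2·t = 820, Σt^2 = 126, Σt·t = 126, Σt = 22, Σ1 = 6, Σt^2·v = -7630, Σt·v = -1118, Σv = -185.)
Inverting the 3×3 Gram matrix, [a, b, c]ᵀ = [-18559/17466, -7611/5822, -65075/17466]ᵀ.

a = -1.063, b = -1.307, c = -3.726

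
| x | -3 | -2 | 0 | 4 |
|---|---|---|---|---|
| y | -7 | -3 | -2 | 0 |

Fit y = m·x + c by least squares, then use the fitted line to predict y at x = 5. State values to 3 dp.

Normal-equation sums: Σx·x = 29, Σx = -1, Σ1 = 4.
Moment sums: Σx·y = 27, Σy = -12.
Normal equations: [[29, -1]; [-1, 4]]·[m, c]ᵀ = [27, -12]ᵀ.
Determinant 29·4 − (-1)² = 115.
m = (27·4 − (-1)·(-12))/115 = 96/115; c = (29·(-12) − (-1)·27)/115 = -321/115.
At x = 5: ŷ = (96/115)·(5) + (-321/115)·(1) = 159/115.

ŷ = 1.383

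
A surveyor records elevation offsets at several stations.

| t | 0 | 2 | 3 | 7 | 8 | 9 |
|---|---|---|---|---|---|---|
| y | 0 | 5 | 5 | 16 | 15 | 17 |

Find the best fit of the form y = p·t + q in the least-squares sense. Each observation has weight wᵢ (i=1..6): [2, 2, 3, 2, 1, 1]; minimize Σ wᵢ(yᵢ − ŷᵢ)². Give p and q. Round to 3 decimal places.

Compute the Gram sums: Σwᵢ·t·t = 278, Σwᵢ·t = 44, Σwᵢ·1 = 11.
Right-hand side: Σwᵢ·t·y = 562, Σwᵢ·y = 89.
So MᵀWM·[p, q]ᵀ = MᵀWy: [[278, 44]; [44, 11]]·[p, q]ᵀ = [562, 89]ᵀ.
det = 278·11 − 44² = 1122.
p = (562·11 − 44·89)/1122 = 103/51; q = (278·89 − 44·562)/1122 = 7/561.

p = 2.020, q = 0.012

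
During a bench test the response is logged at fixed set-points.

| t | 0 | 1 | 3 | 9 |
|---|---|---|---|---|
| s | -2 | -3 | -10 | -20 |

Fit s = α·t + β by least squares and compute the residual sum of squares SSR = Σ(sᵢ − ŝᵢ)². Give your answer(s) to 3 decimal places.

SSR = 4.687

From the data, Σt·t = 91, Σt = 13, Σ1 = 4.
For Mᵀs: Σt·s = -213, Σs = -35.
MᵀM·[α, β]ᵀ = Mᵀs becomes [[91, 13]; [13, 4]]·[α, β]ᵀ = [-213, -35]ᵀ.
Eliminating β: 4·(row 1) − 13·(row 2) gives 195·α = 4·(-213) − 13·(-35) = -397, so α = -397/195.
Then β = ((-35) − 13·(-397/195))/4 = -32/15.
Residuals: 2/15, 76/65, -343/195, 89/195; SSR = 914/195.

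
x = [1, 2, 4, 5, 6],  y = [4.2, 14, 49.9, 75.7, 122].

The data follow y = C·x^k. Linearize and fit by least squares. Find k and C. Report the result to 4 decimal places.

k = 1.8496, C = 4.0372

Taking logs, ln y = k·ln x + ln C, so regress ln y on ln x.
Sums: Σln x = 5.4806, Σ(ln x)² = 8.2030, Σln y = 17.1150, Σln x·ln y = 22.8210.
Normal system: [[8.2030, 5.4806]; [5.4806, 5]]·[k, ln C]ᵀ = [22.8210, 17.1150]ᵀ.
Solving (det = 10.9774): k = 1.84964, ln C = 1.39555, so C = exp(1.39555) = 4.03720.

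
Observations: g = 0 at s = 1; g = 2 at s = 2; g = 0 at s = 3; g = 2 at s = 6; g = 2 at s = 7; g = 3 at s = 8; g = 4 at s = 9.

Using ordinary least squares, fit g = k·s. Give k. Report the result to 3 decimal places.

Compute the Gram sums: Σs·s = 244.
Right-hand side: Σs·g = 90.
Normal equations: [[244]]·[k]ᵀ = [90]ᵀ.
Hence k = 90 / 244 ≈ 0.368852.

k = 0.369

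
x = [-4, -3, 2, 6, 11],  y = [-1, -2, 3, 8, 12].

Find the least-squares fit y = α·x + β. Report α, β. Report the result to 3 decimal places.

α = 0.941, β = 1.740

AᵀA·[α, β]ᵀ = Aᵀy reads: 186·α + 12·β = 196;  12·α + 5·β = 20.
(Σx·x = 186, Σx = 12, Σ1 = 5, Σx·y = 196, Σy = 20.)
det = 186·5 − 12² = 786.
α = (196·5 − 12·20)/786 = 370/393; β = (186·20 − 12·196)/786 = 228/131.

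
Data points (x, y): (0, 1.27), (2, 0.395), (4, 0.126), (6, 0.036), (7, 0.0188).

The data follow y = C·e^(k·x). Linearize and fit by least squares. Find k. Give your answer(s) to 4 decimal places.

k = -0.6000

Let Y = ln y. Fitting Y = k·x + ln C by least squares:
Σx = 19.0000, Σ(x)² = 105.0000, Σln y = -10.0595, Σx·ln y = -57.9063.
Normal system: [[105.0000, 19.0000]; [19.0000, 5]]·[k, ln C]ᵀ = [-57.9063, -10.0595]ᵀ.
Δ = 105.0000·5 − (19.0000)² = 164.0000; k = (-57.9063·5 − 19.0000·-10.0595)/164.0000 = -0.60001, ln C = (105.0000·-10.0595 − 19.0000·-57.9063)/164.0000 = 0.26815.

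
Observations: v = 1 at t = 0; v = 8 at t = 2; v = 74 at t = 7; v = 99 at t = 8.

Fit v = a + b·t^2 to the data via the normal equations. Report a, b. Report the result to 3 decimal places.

a = 1.300, b = 1.511

From the data, Σ1 = 4, Σt^2 = 117, Σt^2·t^2 = 6513.
For Mᵀv: Σv = 182, Σt^2·v = 9994.
So MᵀM·[a, b]ᵀ = Mᵀv: [[4, 117]; [117, 6513]]·[a, b]ᵀ = [182, 9994]ᵀ.
Eliminating b: 6513·(row 1) − 117·(row 2) gives 12363·a = 6513·182 − 117·9994 = 16068, so a = 412/317.
Then b = (9994 − 117·(412/317))/6513 = 18682/12363.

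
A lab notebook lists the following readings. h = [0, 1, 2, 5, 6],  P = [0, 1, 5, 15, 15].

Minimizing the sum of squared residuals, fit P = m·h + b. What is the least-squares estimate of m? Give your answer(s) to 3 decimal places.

Compute the Gram sums: Σh·h = 66, Σh = 14, Σ1 = 5.
And Σh·P = 176, ΣP = 36.
det = 66·5 − 14² = 134.
m = (176·5 − 14·36)/134 = 188/67; b = (66·36 − 14·176)/134 = -44/67.

m = 2.806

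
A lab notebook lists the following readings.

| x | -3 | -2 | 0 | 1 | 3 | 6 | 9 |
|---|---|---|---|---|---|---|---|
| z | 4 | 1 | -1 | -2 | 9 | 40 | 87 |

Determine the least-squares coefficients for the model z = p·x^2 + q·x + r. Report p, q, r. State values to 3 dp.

With design matrix M, MᵀM = [[8036, 938, 140]; [938, 140, 14]; [140, 14, 7]] and Mᵀz = [8606, 1034, 138]ᵀ.
Inverting the 3×3 Gram matrix, [p, q, r]ᵀ = [619/609, 485/609, -64/29]ᵀ.

p = 1.016, q = 0.796, r = -2.207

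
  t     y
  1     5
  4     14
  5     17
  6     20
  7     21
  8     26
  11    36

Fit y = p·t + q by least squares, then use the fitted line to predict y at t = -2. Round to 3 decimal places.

ŷ = -4.543

Compute the Gram sums: Σt·t = 312, Σt = 42, Σ1 = 7.
And Σt·y = 1017, Σy = 139.
Eliminating q: 7·(row 1) − 42·(row 2) gives 420·p = 7·1017 − 42·139 = 1281, so p = 61/20.
Then q = (139 − 42·(61/20))/7 = 109/70.
At t = -2: ŷ = (61/20)·(-2) + (109/70)·(1) = -159/35.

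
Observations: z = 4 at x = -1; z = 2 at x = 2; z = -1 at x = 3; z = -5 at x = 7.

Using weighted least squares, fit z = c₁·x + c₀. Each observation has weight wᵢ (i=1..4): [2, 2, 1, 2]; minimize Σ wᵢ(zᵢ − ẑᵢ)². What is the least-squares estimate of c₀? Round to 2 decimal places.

c₀ = 3.28

Entries of AᵀWA: Σwᵢ·x·x = 117, Σwᵢ·x = 19, Σwᵢ·1 = 7.
And Σwᵢ·x·z = -73, Σwᵢ·z = 1.
Determinant 117·7 − 19² = 458.
c₁ = ((-73)·7 − 19·1)/458 = -265/229; c₀ = (117·1 − 19·(-73))/458 = 752/229.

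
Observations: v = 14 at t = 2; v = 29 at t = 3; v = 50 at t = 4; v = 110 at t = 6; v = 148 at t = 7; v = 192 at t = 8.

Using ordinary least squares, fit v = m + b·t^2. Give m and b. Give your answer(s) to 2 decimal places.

m = 2.41, b = 2.97

With design matrix X, XᵀX = [[6, 178]; [178, 8146]] and Xᵀv = [543, 24617]ᵀ.
det = 6·8146 − 178² = 17192.
m = (543·8146 − 178·24617)/17192 = 10363/4298; b = (6·24617 − 178·543)/17192 = 6381/2149.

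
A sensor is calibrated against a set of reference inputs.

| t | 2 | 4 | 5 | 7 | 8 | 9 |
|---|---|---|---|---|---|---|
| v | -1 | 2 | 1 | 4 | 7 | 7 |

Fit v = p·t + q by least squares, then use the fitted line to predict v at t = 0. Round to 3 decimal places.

Entries of AᵀA: Σt·t = 239, Σt = 35, Σ1 = 6.
For Aᵀv: Σt·v = 158, Σv = 20.
So AᵀA·[p, q]ᵀ = Aᵀv: [[239, 35]; [35, 6]]·[p, q]ᵀ = [158, 20]ᵀ.
Δ = 239·6 − 35² = 209.
p = (158·6 − 35·20)/209 = 248/209; q = (239·20 − 35·158)/209 = -750/209.
At t = 0: v̂ = (248/209)·(0) + (-750/209)·(1) = -750/209.

v̂ = -3.589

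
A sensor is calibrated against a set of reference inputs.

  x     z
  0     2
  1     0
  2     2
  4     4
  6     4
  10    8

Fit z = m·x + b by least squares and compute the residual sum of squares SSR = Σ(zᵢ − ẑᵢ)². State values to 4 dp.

SSR = 4.7845

Sums needed: Σx·x = 157, Σx = 23, Σ1 = 6.
Right-hand side: Σx·z = 124, Σz = 20.
Normal equations: [[157, 23]; [23, 6]]·[m, b]ᵀ = [124, 20]ᵀ.
Eliminating b: 6·(row 1) − 23·(row 2) gives 413·m = 6·124 − 23·20 = 284, so m = 284/413.
Then b = (20 − 23·(284/413))/6 = 288/413.
Residuals: 538/413, -572/413, -30/413, 228/413, -340/413, 176/413; SSR = 1976/413.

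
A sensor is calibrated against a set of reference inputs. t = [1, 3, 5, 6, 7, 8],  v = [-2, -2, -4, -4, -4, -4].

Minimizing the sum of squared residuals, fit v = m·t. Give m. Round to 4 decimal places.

m = -0.6087

Normal-equation sums: Σt·t = 184.
And Σt·v = -112.
Normal equations: [[184]]·[m]ᵀ = [-112]ᵀ.
m = (-112)/184 = -0.608696.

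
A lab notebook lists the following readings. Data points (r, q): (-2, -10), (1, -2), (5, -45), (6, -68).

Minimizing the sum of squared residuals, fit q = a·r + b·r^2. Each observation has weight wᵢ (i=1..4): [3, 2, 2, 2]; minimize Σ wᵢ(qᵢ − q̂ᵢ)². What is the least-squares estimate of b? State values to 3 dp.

Compute the Gram sums: Σwᵢ·r·r = 136, Σwᵢ·r·r^2 = 660, Σwᵢ·r^2·r^2 = 3892.
Right-hand side: Σwᵢ·r·q = -1210, Σwᵢ·r^2·q = -7270.
Normal equations: [[136, 660]; [660, 3892]]·[a, b]ᵀ = [-1210, -7270]ᵀ.
Δ = 136·3892 − 660² = 93712.
a = ((-1210)·3892 − 660·(-7270))/93712 = 5555/5857; b = (136·(-7270) − 660·(-1210))/93712 = -23765/11714.

b = -2.029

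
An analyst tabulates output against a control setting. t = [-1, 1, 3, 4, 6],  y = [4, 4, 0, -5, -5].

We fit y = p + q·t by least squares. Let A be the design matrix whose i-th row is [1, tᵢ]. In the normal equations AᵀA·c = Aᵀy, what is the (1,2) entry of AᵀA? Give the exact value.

Row 1 ↔ basis 1, column 2 ↔ basis t, so (AᵀA)_{1,2} = Σᵢ t = (1)·(-1) + (1)·(1) + (1)·(3) + (1)·(4) + (1)·(6) = 13.

13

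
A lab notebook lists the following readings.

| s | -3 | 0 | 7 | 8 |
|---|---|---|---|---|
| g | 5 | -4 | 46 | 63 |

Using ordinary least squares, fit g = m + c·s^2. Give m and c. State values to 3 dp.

m = -4.270, c = 1.042

From the data, Σ1 = 4, Σs^2 = 122, Σs^2·s^2 = 6578.
For Mᵀg: Σg = 110, Σs^2·g = 6331.
MᵀM·[m, c]ᵀ = Mᵀg becomes [[4, 122]; [122, 6578]]·[m, c]ᵀ = [110, 6331]ᵀ.
Δ = 4·6578 − 122² = 11428.
m = (110·6578 − 122·6331)/11428 = -24401/5714; c = (4·6331 − 122·110)/11428 = 2976/2857.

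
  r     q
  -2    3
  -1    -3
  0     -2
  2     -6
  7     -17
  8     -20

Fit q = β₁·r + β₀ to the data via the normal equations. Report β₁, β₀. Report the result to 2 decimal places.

β₁ = -2.12, β₀ = -2.56

From the data, Σr·r = 122, Σr = 14, Σ1 = 6.
For Mᵀq: Σr·q = -294, Σq = -45.
Eliminating β₀: 6·(row 1) − 14·(row 2) gives 536·β₁ = 6·(-294) − 14·(-45) = -1134, so β₁ = -567/268.
Then β₀ = ((-45) − 14·(-567/268))/6 = -687/268.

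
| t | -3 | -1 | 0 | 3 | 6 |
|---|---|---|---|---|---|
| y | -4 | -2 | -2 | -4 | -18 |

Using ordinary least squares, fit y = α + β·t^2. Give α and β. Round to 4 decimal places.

XᵀX·[α, β]ᵀ = Xᵀy reads: 5·α + 55·β = -30;  55·α + 1459·β = -722.
(Σ1 = 5, Σt^2 = 55, Σt^2·t^2 = 1459, Σy = -30, Σt^2·y = -722.)
Eliminating β: 1459·(row 1) − 55·(row 2) gives 4270·α = 1459·(-30) − 55·(-722) = -4060, so α = -58/61.
Then β = ((-722) − 55·(-58/61))/1459 = -28/61.

α = -0.9508, β = -0.4590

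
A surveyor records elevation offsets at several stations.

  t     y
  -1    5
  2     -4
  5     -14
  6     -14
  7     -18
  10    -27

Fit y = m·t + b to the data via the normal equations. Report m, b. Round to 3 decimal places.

The normal equations are: 215·m + 29·b = -563;  29·m + 6·b = -72.
(Σt·t = 215, Σt = 29, Σ1 = 6, Σt·y = -563, Σy = -72.)
Determinant 215·6 − 29² = 449.
m = ((-563)·6 − 29·(-72))/449 = -1290/449; b = (215·(-72) − 29·(-563))/449 = 847/449.

m = -2.873, b = 1.886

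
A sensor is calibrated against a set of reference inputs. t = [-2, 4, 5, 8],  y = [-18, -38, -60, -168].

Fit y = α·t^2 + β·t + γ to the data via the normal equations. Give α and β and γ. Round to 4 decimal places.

Compute the Gram sums: Σt^2·t^2 = 4993, Σt^2·t = 693, Σt^2 = 109, Σt·t = 109, Σt = 15, Σ1 = 4.
For Mᵀy: Σt^2·y = -12932, Σt·y = -1760, Σy = -284.
MᵀM·[α, β, γ]ᵀ = Mᵀy becomes [[4993, 693, 109]; [693, 109, 15]; [109, 15, 4]]·[α, β, γ]ᵀ = [-12932, -1760, -284]ᵀ.
Inverting the 3×3 Gram matrix, [α, β, γ]ᵀ = [-25459/8634, 7811/2878, -3565/4317]ᵀ.

α = -2.9487, β = 2.7140, γ = -0.8258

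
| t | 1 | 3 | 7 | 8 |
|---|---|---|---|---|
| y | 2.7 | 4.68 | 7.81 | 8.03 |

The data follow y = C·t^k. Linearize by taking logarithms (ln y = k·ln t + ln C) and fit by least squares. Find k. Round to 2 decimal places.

Taking logs, ln y = k·ln t + ln C, so regress ln y on ln t.
Σln t = 5.1240, Σ(ln t)² = 9.3176, Σln y = 6.6751, Σln t·ln y = 10.0270.
Equations: 9.3176·k + 5.1240·ln C = 10.0270;  5.1240·k + 4·ln C = 6.6751.
Slope k = (n·Σln t·ln y − Σln t·Σln y)/(n·Σ(ln t)² − (Σln t)²) = (4·10.0270 − 5.1240·6.6751)/11.0154 = 0.53605; ln C = (Σln y − k·Σln t)/n = 0.98211.

k = 0.54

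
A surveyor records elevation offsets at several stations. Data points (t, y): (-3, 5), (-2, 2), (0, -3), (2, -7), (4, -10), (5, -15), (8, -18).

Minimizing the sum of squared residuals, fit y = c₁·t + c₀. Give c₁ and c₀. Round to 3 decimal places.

Entries of AᵀA: Σt·t = 122, Σt = 14, Σ1 = 7.
Moment sums: Σt·y = -292, Σy = -46.
So AᵀA·[c₁, c₀]ᵀ = Aᵀy: [[122, 14]; [14, 7]]·[c₁, c₀]ᵀ = [-292, -46]ᵀ.
Determinant 122·7 − 14² = 658.
c₁ = ((-292)·7 − 14·(-46))/658 = -100/47; c₀ = (122·(-46) − 14·(-292))/658 = -762/329.

c₁ = -2.128, c₀ = -2.316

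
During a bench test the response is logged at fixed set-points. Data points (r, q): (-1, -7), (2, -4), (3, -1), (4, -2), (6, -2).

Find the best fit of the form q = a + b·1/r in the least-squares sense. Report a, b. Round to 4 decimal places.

Compute the Gram sums: Σ1 = 5, Σ1/r = 1/4, Σ1/r·1/r = 209/144.
Moment sums: Σq = -16, Σ1/r·q = 23/6.
MᵀM·[a, b]ᵀ = Mᵀq becomes [[5, 1/4]; [1/4, 209/144]]·[a, b]ᵀ = [-16, 23/6]ᵀ.
Eliminating b: (209/144)·(row 1) − (1/4)·(row 2) gives (259/36)·a = (209/144)·(-16) − (1/4)·(23/6) = -1741/72, so a = -1741/518.
Then b = ((23/6) − (1/4)·(-1741/518))/(209/144) = 834/259.

a = -3.3610, b = 3.2201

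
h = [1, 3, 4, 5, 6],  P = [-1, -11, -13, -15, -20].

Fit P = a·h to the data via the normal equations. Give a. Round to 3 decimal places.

Sums needed: Σh·h = 87.
And Σh·P = -281.
So MᵀM·[a]ᵀ = MᵀP: [[87]]·[a]ᵀ = [-281]ᵀ.
a = (-281)/87 = -3.22989.

a = -3.230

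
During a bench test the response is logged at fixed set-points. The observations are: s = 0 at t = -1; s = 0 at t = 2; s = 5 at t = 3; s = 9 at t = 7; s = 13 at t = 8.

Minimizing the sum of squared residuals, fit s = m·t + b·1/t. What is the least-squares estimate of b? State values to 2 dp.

AᵀA·[m, b]ᵀ = Aᵀs reads: 127·m + 5·b = 182;  5·m + (39433/28224)·b = 769/168.
Eliminating b: (39433/28224)·(row 1) − 5·(row 2) gives (4302391/28224)·m = (39433/28224)·182 − 5·(769/168) = 466489/2016, so m = 6530846/4302391.
Then b = ((769/168) − 5·(6530846/4302391))/(39433/28224) = -9276456/4302391.

b = -2.16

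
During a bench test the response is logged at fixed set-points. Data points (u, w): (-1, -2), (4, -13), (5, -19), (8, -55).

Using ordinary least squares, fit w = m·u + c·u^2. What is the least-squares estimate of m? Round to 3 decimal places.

Compute the Gram sums: Σu·u = 106, Σu·u^2 = 700, Σu^2·u^2 = 4978.
And Σu·w = -585, Σu^2·w = -4205.
MᵀM·[m, c]ᵀ = Mᵀw becomes [[106, 700]; [700, 4978]]·[m, c]ᵀ = [-585, -4205]ᵀ.
Eliminating c: 4978·(row 1) − 700·(row 2) gives 37668·m = 4978·(-585) − 700·(-4205) = 31370, so m = 15685/18834.
Then c = ((-4205) − 700·(15685/18834))/4978 = -18115/18834.

m = 0.833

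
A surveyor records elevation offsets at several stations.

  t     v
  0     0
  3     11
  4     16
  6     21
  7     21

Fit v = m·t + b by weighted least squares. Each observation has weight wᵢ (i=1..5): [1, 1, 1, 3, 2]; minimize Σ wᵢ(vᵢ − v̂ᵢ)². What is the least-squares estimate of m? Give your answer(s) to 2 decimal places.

Sums needed: Σwᵢ·t·t = 231, Σwᵢ·t = 39, Σwᵢ·1 = 8.
Right-hand side: Σwᵢ·t·v = 769, Σwᵢ·v = 132.
XᵀWX·[m, b]ᵀ = XᵀWv becomes [[231, 39]; [39, 8]]·[m, b]ᵀ = [769, 132]ᵀ.
Determinant 231·8 − 39² = 327.
m = (769·8 − 39·132)/327 = 1004/327; b = (231·132 − 39·769)/327 = 167/109.

m = 3.07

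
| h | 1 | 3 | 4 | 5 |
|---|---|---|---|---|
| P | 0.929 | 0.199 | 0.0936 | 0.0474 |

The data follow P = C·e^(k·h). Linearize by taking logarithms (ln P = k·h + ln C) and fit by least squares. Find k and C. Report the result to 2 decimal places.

k = -0.75, C = 1.92

With ln Pᵢ as the transformed response and hᵢ as the regressor:
Over the data: Σh = 13.0000, Σ(h)² = 51.0000, Σln P = -7.1060, Σh·ln P = -29.6376.
Normal system: [[51.0000, 13.0000]; [13.0000, 4]]·[k, ln C]ᵀ = [-29.6376, -7.1060]ᵀ.
Slope k = (n·Σh·ln P − Σh·Σln P)/(n·Σ(h)² − (Σh)²) = (4·-29.6376 − 13.0000·-7.1060)/35.0000 = -0.74780; ln C = (Σln P − k·Σh)/n = 0.65385, so C = exp(0.65385) = 1.92292.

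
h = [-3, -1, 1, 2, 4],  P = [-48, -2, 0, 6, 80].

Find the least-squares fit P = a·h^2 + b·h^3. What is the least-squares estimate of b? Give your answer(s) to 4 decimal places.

Entries of XᵀX: Σh^2·h^2 = 355, Σh^2·h^3 = 813, Σh^3·h^3 = 4891.
For XᵀP: Σh^2·P = 870, Σh^3·P = 6466.
XᵀX·[a, b]ᵀ = XᵀP becomes [[355, 813]; [813, 4891]]·[a, b]ᵀ = [870, 6466]ᵀ.
Determinant 355·4891 − 813² = 1075336.
a = (870·4891 − 813·6466)/1075336 = -125211/134417; b = (355·6466 − 813·870)/1075336 = 198515/134417.

b = 1.4769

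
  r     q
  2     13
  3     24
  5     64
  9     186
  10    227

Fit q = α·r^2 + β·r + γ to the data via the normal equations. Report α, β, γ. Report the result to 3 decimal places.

Normal-equation sums: Σr^2·r^2 = 17283, Σr^2·r = 1889, Σr^2 = 219, Σr·r = 219, Σr = 29, Σ1 = 5.
Moment sums: Σr^2·q = 39634, Σr·q = 4362, Σq = 514.
Solving the 3×3 system (Gaussian elimination) gives α = 9561/4862, β = 71/22, γ = -453/221.

α = 1.966, β = 3.227, γ = -2.050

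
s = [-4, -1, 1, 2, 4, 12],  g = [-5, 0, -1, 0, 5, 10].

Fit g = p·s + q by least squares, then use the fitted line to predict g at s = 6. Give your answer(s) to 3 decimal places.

ĝ = 4.888

The normal equations are: 182·p + 14·q = 159;  14·p + 6·q = 9.
(Σs·s = 182, Σs = 14, Σ1 = 6, Σs·g = 159, Σg = 9.)
det = 182·6 − 14² = 896.
p = (159·6 − 14·9)/896 = 207/224; q = (182·9 − 14·159)/896 = -21/32.
At s = 6: ĝ = (207/224)·(6) + (-21/32)·(1) = 1095/224.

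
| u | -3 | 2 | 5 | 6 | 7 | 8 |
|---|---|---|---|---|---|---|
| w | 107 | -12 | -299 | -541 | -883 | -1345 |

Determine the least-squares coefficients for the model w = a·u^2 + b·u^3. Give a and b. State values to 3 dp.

Sums needed: Σu^2·u^2 = 8515, Σu^2·u^3 = 60265, Σu^3·u^3 = 442867.
And Σu^2·w = -155383, Σu^3·w = -1148725.
Determinant 8515·442867 − 60265² = 139142280.
a = ((-155383)·442867 − 60265·(-1148725))/139142280 = 1014483/341035; b = (8515·(-1148725) − 60265·(-155383))/139142280 = -3476974/1159519.

a = 2.975, b = -2.999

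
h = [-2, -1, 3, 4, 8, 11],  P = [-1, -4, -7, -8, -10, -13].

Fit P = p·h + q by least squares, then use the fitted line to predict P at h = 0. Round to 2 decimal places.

From the data, Σh·h = 215, Σh = 23, Σ1 = 6.
Moment sums: Σh·P = -270, ΣP = -43.
So MᵀM·[p, q]ᵀ = MᵀP: [[215, 23]; [23, 6]]·[p, q]ᵀ = [-270, -43]ᵀ.
Eliminating q: 6·(row 1) − 23·(row 2) gives 761·p = 6·(-270) − 23·(-43) = -631, so p = -631/761.
Then q = ((-43) − 23·(-631/761))/6 = -3035/761.
At h = 0: P̂ = (-631/761)·(0) + (-3035/761)·(1) = -3035/761.

P̂ = -3.99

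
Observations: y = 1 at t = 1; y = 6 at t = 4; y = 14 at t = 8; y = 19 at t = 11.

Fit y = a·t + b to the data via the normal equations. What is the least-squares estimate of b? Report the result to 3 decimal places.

b = -0.966

Normal-equation sums: Σt·t = 202, Σt = 24, Σ1 = 4.
Right-hand side: Σt·y = 346, Σy = 40.
Normal equations: [[202, 24]; [24, 4]]·[a, b]ᵀ = [346, 40]ᵀ.
Δ = 202·4 − 24² = 232.
a = (346·4 − 24·40)/232 = 53/29; b = (202·40 − 24·346)/232 = -28/29.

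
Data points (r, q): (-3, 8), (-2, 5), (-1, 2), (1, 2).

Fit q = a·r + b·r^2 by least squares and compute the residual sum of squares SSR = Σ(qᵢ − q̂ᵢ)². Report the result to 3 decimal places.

Entries of XᵀX: Σr·r = 15, Σr·r^2 = -35, Σr^2·r^2 = 99.
Right-hand side: Σr·q = -34, Σr^2·q = 96.
So XᵀX·[a, b]ᵀ = Xᵀq: [[15, -35]; [-35, 99]]·[a, b]ᵀ = [-34, 96]ᵀ.
Eliminating b: 99·(row 1) − (-35)·(row 2) gives 260·a = 99·(-34) − (-35)·96 = -6, so a = -3/130.
Then b = (96 − (-35)·(-3/130))/99 = 25/26.
Residuals: -47/65, 72/65, 66/65, 69/65; SSR = 254/65.

SSR = 3.908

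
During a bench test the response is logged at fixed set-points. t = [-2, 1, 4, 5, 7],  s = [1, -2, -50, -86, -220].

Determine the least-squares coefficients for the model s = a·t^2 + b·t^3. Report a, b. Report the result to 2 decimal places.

a = -1.00, b = -0.50

From the data, Σt^2·t^2 = 3299, Σt^2·t^3 = 20925, Σt^3·t^3 = 137435.
Moment sums: Σt^2·s = -13728, Σt^3·s = -89420.
Normal equations: [[3299, 20925]; [20925, 137435]]·[a, b]ᵀ = [-13728, -89420]ᵀ.
Determinant 3299·137435 − 20925² = 15542440.
a = ((-13728)·137435 − 20925·(-89420))/15542440 = -779709/777122; b = (3299·(-89420) − 20925·(-13728))/15542440 = -386909/777122.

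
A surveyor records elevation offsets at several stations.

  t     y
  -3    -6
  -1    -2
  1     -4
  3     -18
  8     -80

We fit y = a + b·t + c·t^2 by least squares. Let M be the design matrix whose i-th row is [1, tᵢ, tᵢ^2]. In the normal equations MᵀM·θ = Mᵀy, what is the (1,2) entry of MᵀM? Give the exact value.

8

Row 1 ↔ basis 1, column 2 ↔ basis t, so (MᵀM)_{1,2} = Σᵢ t = (1)·(-3) + (1)·(-1) + (1)·(1) + (1)·(3) + (1)·(8) = 8.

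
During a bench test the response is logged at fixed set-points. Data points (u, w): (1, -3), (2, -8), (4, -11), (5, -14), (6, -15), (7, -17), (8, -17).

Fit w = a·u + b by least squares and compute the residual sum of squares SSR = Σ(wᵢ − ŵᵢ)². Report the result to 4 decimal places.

SSR = 9.3659

From the data, Σu·u = 195, Σu = 33, Σ1 = 7.
For Aᵀw: Σu·w = -478, Σw = -85.
Normal equations: [[195, 33]; [33, 7]]·[a, b]ᵀ = [-478, -85]ᵀ.
Eliminating b: 7·(row 1) − 33·(row 2) gives 276·a = 7·(-478) − 33·(-85) = -541, so a = -541/276.
Then b = ((-85) − 33·(-541/276))/7 = -267/92.
Residuals: 257/138, -325/276, -71/276, -179/138, -31/92, -26/69, 19/12; SSR = 2585/276.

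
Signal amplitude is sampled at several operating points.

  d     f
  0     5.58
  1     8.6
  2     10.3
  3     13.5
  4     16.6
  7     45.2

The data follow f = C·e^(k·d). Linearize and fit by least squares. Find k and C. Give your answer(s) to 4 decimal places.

With ln fᵢ as the transformed response and dᵢ as the regressor:
Σd = 17.0000, Σ(d)² = 79.0000, Σln f = 15.4263, Σd·ln f = 52.5394.
Equations: 79.0000·k + 17.0000·ln C = 52.5394;  17.0000·k + 6·ln C = 15.4263.
Δ = 79.0000·6 − (17.0000)² = 185.0000; k = (52.5394·6 − 17.0000·15.4263)/185.0000 = 0.28643, ln C = (79.0000·15.4263 − 17.0000·52.5394)/185.0000 = 1.75949, so C = exp(1.75949) = 5.80950.

k = 0.2864, C = 5.8095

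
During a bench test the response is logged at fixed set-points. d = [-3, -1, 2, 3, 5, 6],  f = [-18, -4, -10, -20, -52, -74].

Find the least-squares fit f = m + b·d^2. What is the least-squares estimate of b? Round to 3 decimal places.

b = -2.011

Compute the Gram sums: Σ1 = 6, Σd^2 = 84, Σd^2·d^2 = 2100.
For Aᵀf: Σf = -178, Σd^2·f = -4350.
AᵀA·[m, b]ᵀ = Aᵀf becomes [[6, 84]; [84, 2100]]·[m, b]ᵀ = [-178, -4350]ᵀ.
Eliminating b: 2100·(row 1) − 84·(row 2) gives 5544·m = 2100·(-178) − 84·(-4350) = -8400, so m = -50/33.
Then b = ((-4350) − 84·(-50/33))/2100 = -929/462.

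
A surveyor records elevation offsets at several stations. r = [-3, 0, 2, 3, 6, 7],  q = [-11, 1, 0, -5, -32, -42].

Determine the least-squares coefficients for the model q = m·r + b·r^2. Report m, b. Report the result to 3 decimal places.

m = 0.947, b = -1.004

From the data, Σr·r = 107, Σr·r^2 = 567, Σr^2·r^2 = 3875.
Moment sums: Σr·q = -468, Σr^2·q = -3354.
Normal equations: [[107, 567]; [567, 3875]]·[m, b]ᵀ = [-468, -3354]ᵀ.
Eliminating b: 3875·(row 1) − 567·(row 2) gives 93136·m = 3875·(-468) − 567·(-3354) = 88218, so m = 44109/46568.
Then b = ((-3354) − 567·(44109/46568))/3875 = -46761/46568.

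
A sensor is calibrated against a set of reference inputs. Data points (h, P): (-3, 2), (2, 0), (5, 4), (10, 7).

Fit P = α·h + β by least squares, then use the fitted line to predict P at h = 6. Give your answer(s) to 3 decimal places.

P̂ = 4.331

Normal-equation sums: Σh·h = 138, Σh = 14, Σ1 = 4.
And Σh·P = 84, ΣP = 13.
Normal equations: [[138, 14]; [14, 4]]·[α, β]ᵀ = [84, 13]ᵀ.
det = 138·4 − 14² = 356.
α = (84·4 − 14·13)/356 = 77/178; β = (138·13 − 14·84)/356 = 309/178.
At h = 6: P̂ = (77/178)·(6) + (309/178)·(1) = 771/178.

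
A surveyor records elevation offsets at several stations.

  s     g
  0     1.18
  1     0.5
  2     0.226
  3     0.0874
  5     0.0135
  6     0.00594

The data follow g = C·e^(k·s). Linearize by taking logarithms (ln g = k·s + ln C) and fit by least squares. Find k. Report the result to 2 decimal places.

k = -0.89

Let Y = ln g. Fitting Y = k·s + ln C by least squares:
AᵀA = [[75.0000, 17.0000]; [17.0000, 6]], rhs = [-63.2610, -13.8832]ᵀ  (here Σs = 17.0000, Σ(s)² = 75.0000, Σln g = -13.8832, Σs·ln g = -63.2610).
Δ = 75.0000·6 − (17.0000)² = 161.0000; k = (-63.2610·6 − 17.0000·-13.8832)/161.0000 = -0.89162, ln C = (75.0000·-13.8832 − 17.0000·-63.2610)/161.0000 = 0.21239.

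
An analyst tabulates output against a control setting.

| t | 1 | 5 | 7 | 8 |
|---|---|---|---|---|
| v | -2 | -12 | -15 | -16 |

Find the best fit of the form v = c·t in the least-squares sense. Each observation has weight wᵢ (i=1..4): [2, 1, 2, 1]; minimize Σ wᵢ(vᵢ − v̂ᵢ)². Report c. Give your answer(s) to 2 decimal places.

c = -2.13

From the data, Σwᵢ·t·t = 189.
For XᵀWv: Σwᵢ·t·v = -402.
c = (-402)/189 = -2.12698.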